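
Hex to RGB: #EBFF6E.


EB → 235 (R)
FF → 255 (G)
6E → 110 (B)
= RGB(235, 255, 110)


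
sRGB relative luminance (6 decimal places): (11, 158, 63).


Linearize each channel (sRGB transfer function): c = v/255; c_lin = c/12.92 if c ≤ 0.04045, else ((c+0.055)/1.055)^2.4
  R: 11/255 ≈ 0.043137 > 0.04045 → ((0.043137+0.055)/1.055)^2.4 ≈ 0.003347
  G: 158/255 ≈ 0.619608 > 0.04045 → ((0.619608+0.055)/1.055)^2.4 ≈ 0.341914
  B: 63/255 ≈ 0.247059 > 0.04045 → ((0.247059+0.055)/1.055)^2.4 ≈ 0.049707
R_lin = 0.003347, G_lin = 0.341914, B_lin = 0.049707
L = 0.2126×R + 0.7152×G + 0.0722×B
L = 0.2126×0.003347 + 0.7152×0.341914 + 0.0722×0.049707
L ≈ 0.248837


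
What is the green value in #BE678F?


Color: #BE678F
R = BE = 190
G = 67 = 103
B = 8F = 143
Green = 103


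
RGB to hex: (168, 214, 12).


R = 168 → A8 (hex)
G = 214 → D6 (hex)
B = 12 → 0C (hex)
Hex = #A8D60C


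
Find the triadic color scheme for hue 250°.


Triadic: equally spaced at 120° intervals
H1 = 250°
H2 = (250 + 120) mod 360 = 10°
H3 = (250 + 240) mod 360 = 130°
Triadic = 250°, 10°, 130°


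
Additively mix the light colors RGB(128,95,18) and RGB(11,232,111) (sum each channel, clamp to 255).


Additive: each channel = min(255, C₁+C₂)
R: 128+11 = 139 → 139
G: 95+232 = 327 → 255
B: 18+111 = 129 → 129
= RGB(139, 255, 129)


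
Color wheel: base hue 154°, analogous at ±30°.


Base hue: 154°
Left analog: (154 - 30) mod 360 = 124°
Right analog: (154 + 30) mod 360 = 184°
Analogous hues = 124° and 184°


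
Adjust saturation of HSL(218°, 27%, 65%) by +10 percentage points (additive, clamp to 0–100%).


Original S = 27%
Adjustment = +10 percentage points
New S = 27 + (10) = 37
Clamp to [0, 100] → 37
= HSL(218°, 37%, 65%)


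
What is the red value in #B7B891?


Color: #B7B891
R = B7 = 183
G = B8 = 184
B = 91 = 145
Red = 183


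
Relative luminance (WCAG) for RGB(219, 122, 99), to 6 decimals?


Linearize each channel (sRGB transfer function): c = v/255; c_lin = c/12.92 if c ≤ 0.04045, else ((c+0.055)/1.055)^2.4
  R: 219/255 ≈ 0.858824 > 0.04045 → ((0.858824+0.055)/1.055)^2.4 ≈ 0.708376
  G: 122/255 ≈ 0.478431 > 0.04045 → ((0.478431+0.055)/1.055)^2.4 ≈ 0.194618
  B: 99/255 ≈ 0.388235 > 0.04045 → ((0.388235+0.055)/1.055)^2.4 ≈ 0.124772
R_lin = 0.708376, G_lin = 0.194618, B_lin = 0.124772
L = 0.2126×R + 0.7152×G + 0.0722×B
L = 0.2126×0.708376 + 0.7152×0.194618 + 0.0722×0.124772
L ≈ 0.298800


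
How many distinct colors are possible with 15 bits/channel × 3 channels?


Total bits = 15 bits/channel × 3 channels = 45 bits
Distinct colors = 2^45
= 35,184,372,088,832 colors


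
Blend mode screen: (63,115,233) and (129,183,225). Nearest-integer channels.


Screen: C = 255 - (255-A)×(255-B)/255, rounded to nearest integer
R: 255 - (255-63)×(255-129)/255 = 255 - 24192/255 ≈ 255 - 94.871 = 160.129 → 160
G: 255 - (255-115)×(255-183)/255 = 255 - 10080/255 ≈ 255 - 39.529 = 215.471 → 215
B: 255 - (255-233)×(255-225)/255 = 255 - 660/255 ≈ 255 - 2.588 = 252.412 → 252
= RGB(160, 215, 252)


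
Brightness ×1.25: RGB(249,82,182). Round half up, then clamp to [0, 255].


Multiply each channel by 1.25, round half up, clamp to [0, 255]
R: 249×1.25 = 311.25 → round → 311 → clamp → 255
G: 82×1.25 = 102.5 → round → 103
B: 182×1.25 = 227.5 → round → 228
= RGB(255, 103, 228)


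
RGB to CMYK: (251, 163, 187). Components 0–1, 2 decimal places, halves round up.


R'=251/255≈0.9843, G'=163/255≈0.6392, B'=187/255≈0.7333
K = 1 - max(R',G',B') = 1 - 251/255 = 4/255 = 0.01568… → 0.02
(1-R'-K)/(1-K) simplifies to (max-R)/max with max = 251:
C = (251-251)/251 = 0/251 = 0 → 0.00
M = (251-163)/251 = 88/251 = 0.35059… → 0.35
Y = (251-187)/251 = 64/251 = 0.25498… → 0.25
= CMYK(0.00, 0.35, 0.25, 0.02)


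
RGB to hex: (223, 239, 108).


R = 223 → DF (hex)
G = 239 → EF (hex)
B = 108 → 6C (hex)
Hex = #DFEF6C


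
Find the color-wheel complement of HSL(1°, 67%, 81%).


Complement = opposite side of color wheel = hue + 180°
H' = (1 + 180) mod 360 = 181°
S and L unchanged.
= HSL(181°, 67%, 81%)


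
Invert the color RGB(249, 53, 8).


Invert: (255-R, 255-G, 255-B)
R: 255-249 = 6
G: 255-53 = 202
B: 255-8 = 247
= RGB(6, 202, 247)


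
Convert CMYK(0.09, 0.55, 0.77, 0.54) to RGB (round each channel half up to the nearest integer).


R = 255 × (1-C) × (1-K) = 255 × 0.91 × 0.46 = 106.743 → 107
G = 255 × (1-M) × (1-K) = 255 × 0.45 × 0.46 = 52.785 → 53
B = 255 × (1-Y) × (1-K) = 255 × 0.23 × 0.46 = 26.979 → 27
= RGB(107, 53, 27)


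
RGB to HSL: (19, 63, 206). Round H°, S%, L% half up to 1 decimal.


Normalize: R'=19/255≈0.0745, G'=63/255≈0.2471, B'=206/255≈0.8078
Max=206/255, Min=19/255, Δ=Max-Min=187/255
L = (Max+Min)/2 = (206+19)/510 = 225/510 = 0.44117… → L = 44.1%
L ≤ 0.5 → S = Δ/(Max+Min) = 187/(206+19) = 187/225 = 0.83111… → S = 83.1%
(the 1/255 factors cancel in S and H, so raw channel differences can be used)
Max is B' → H = 60 × ((R-G)/Δ + 4) = 60 × ((19-63)/187 + 4)
  -44/187 + 4 = -0.2352… + 4 = 3.7647…
  H = 60 × 3.7647… = 225.882…° → H = 225.9°
= HSL(225.9°, 83.1%, 44.1%)


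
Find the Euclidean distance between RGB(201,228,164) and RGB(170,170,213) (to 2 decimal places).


d = √[(R₁-R₂)² + (G₁-G₂)² + (B₁-B₂)²]
d = √[(201-170)² + (228-170)² + (164-213)²]
d = √[961 + 3364 + 2401]
d = √6726
d ≈ 82.01


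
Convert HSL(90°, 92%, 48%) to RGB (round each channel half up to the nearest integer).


H=90°, S=0.92, L=0.48
C = (1-|2L-1|)×S = (1-|-0.04|)×0.92 = 0.8832
H' = H/60 = 90/60 ≈ 1.5000; X = C×(1-|H' mod 2 - 1|) = 0.4416
m = L - C/2 = 0.48 - 0.4416 = 0.0384
Sector ⌊H'⌋ = 1 → (R',G',B') = (0.4416, 0.8832, 0.0)
RGB = ((R'+m)×255, (G'+m)×255, (B'+m)×255) = (122.4, 235.008, 9.792)
Round half up → RGB(122, 235, 10)


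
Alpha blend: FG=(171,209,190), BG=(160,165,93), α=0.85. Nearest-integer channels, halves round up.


C = α×F + (1-α)×B, with 1-α = 0.15
R: 0.85×171 + 0.15×160 = 145.35 + 24.00 = 169.35 → 169
G: 0.85×209 + 0.15×165 = 177.65 + 24.75 = 202.40 → 202
B: 0.85×190 + 0.15×93 = 161.50 + 13.95 = 175.45 → 175
= RGB(169, 202, 175)


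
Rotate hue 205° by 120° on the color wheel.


New hue = (H + rotation) mod 360
New hue = (205 + 120) mod 360
= 325 mod 360
= 325°


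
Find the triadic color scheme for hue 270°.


Triadic: equally spaced at 120° intervals
H1 = 270°
H2 = (270 + 120) mod 360 = 30°
H3 = (270 + 240) mod 360 = 150°
Triadic = 270°, 30°, 150°


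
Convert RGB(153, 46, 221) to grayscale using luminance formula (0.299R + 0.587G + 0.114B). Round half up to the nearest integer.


Gray = 0.299×R + 0.587×G + 0.114×B
Gray = 0.299×153 + 0.587×46 + 0.114×221
Gray = 45.747 + 27.002 + 25.194
Gray = 97.943 → round half up → 98
Gray = 98


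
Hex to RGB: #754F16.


75 → 117 (R)
4F → 79 (G)
16 → 22 (B)
= RGB(117, 79, 22)


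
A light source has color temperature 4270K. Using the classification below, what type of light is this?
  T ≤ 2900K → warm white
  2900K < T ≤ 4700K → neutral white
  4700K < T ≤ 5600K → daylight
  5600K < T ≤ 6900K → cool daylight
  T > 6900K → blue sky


Temperature: 4270K
2900K < 4270K ≤ 4700K → neutral white
Classification: neutral white


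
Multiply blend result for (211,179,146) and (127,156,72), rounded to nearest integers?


Multiply: C = A×B/255, rounded to nearest integer
R: 211×127/255 = 26797/255 ≈ 105.086 → 105
G: 179×156/255 = 27924/255 ≈ 109.506 → 110
B: 146×72/255 = 10512/255 ≈ 41.224 → 41
= RGB(105, 110, 41)


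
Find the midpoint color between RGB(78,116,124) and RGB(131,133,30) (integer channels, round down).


Midpoint: each channel = ⌊(C₁+C₂)/2⌋
R: ⌊(78+131)/2⌋ = 104
G: ⌊(116+133)/2⌋ = 124
B: ⌊(124+30)/2⌋ = 77
= RGB(104, 124, 77)


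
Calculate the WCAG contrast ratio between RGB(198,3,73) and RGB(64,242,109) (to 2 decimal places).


Linearize each sRGB channel c=v/255: c/12.92 if c ≤ 0.04045 else ((c+0.055)/1.055)^2.4
L = 0.2126×R_lin + 0.7152×G_lin + 0.0722×B_lin
Color 1 (198,3,73):
  R=198: 198/255≈0.7765 > 0.04045 → ((0.7765+0.055)/1.055)^2.4 ≈ 0.56471
  G=3: 3/255≈0.0118 ≤ 0.04045 → 0.0118/12.92 ≈ 0.00091
  B=73: 73/255≈0.2863 > 0.04045 → ((0.2863+0.055)/1.055)^2.4 ≈ 0.06663
  L1 = 0.2126×0.56471 + 0.7152×0.00091 + 0.0722×0.06663 ≈ 0.12552
Color 2 (64,242,109):
  R=64: 64/255≈0.2510 > 0.04045 → ((0.2510+0.055)/1.055)^2.4 ≈ 0.05127
  G=242: 242/255≈0.9490 > 0.04045 → ((0.9490+0.055)/1.055)^2.4 ≈ 0.88792
  B=109: 109/255≈0.4275 > 0.04045 → ((0.4275+0.055)/1.055)^2.4 ≈ 0.15293
  L2 = 0.2126×0.05127 + 0.7152×0.88792 + 0.0722×0.15293 ≈ 0.65698
Lighter = 0.65698, Darker = 0.12552
Ratio = (L_lighter + 0.05) / (L_darker + 0.05)
Ratio = (0.65698 + 0.05) / (0.12552 + 0.05) = 0.70698 / 0.17552 ≈ 4.0280
Ratio ≈ 4.03:1


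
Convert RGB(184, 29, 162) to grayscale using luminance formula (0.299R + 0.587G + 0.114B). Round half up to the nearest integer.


Gray = 0.299×R + 0.587×G + 0.114×B
Gray = 0.299×184 + 0.587×29 + 0.114×162
Gray = 55.016 + 17.023 + 18.468
Gray = 90.507 → round half up → 91
Gray = 91


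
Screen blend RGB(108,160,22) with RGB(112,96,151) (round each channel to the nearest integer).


Screen: C = 255 - (255-A)×(255-B)/255, rounded to nearest integer
R: 255 - (255-108)×(255-112)/255 = 255 - 21021/255 ≈ 255 - 82.435 = 172.565 → 173
G: 255 - (255-160)×(255-96)/255 = 255 - 15105/255 ≈ 255 - 59.235 = 195.765 → 196
B: 255 - (255-22)×(255-151)/255 = 255 - 24232/255 ≈ 255 - 95.027 = 159.973 → 160
= RGB(173, 196, 160)


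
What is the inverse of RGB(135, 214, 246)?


Invert: (255-R, 255-G, 255-B)
R: 255-135 = 120
G: 255-214 = 41
B: 255-246 = 9
= RGB(120, 41, 9)


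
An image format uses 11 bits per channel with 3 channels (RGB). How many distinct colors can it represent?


Total bits = 11 bits/channel × 3 channels = 33 bits
Distinct colors = 2^33
= 8,589,934,592 colors


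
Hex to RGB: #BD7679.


BD → 189 (R)
76 → 118 (G)
79 → 121 (B)
= RGB(189, 118, 121)


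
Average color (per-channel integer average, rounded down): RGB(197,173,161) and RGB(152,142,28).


Midpoint: each channel = ⌊(C₁+C₂)/2⌋
R: ⌊(197+152)/2⌋ = 174
G: ⌊(173+142)/2⌋ = 157
B: ⌊(161+28)/2⌋ = 94
= RGB(174, 157, 94)


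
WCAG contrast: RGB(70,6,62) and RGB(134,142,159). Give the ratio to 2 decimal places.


Linearize each sRGB channel c=v/255: c/12.92 if c ≤ 0.04045 else ((c+0.055)/1.055)^2.4
L = 0.2126×R_lin + 0.7152×G_lin + 0.0722×B_lin
Color 1 (70,6,62):
  R=70: 70/255≈0.2745 > 0.04045 → ((0.2745+0.055)/1.055)^2.4 ≈ 0.06125
  G=6: 6/255≈0.0235 ≤ 0.04045 → 0.0235/12.92 ≈ 0.00182
  B=62: 62/255≈0.2431 > 0.04045 → ((0.2431+0.055)/1.055)^2.4 ≈ 0.04817
  L1 = 0.2126×0.06125 + 0.7152×0.00182 + 0.0722×0.04817 ≈ 0.01780
Color 2 (134,142,159):
  R=134: 134/255≈0.5255 > 0.04045 → ((0.5255+0.055)/1.055)^2.4 ≈ 0.23840
  G=142: 142/255≈0.5569 > 0.04045 → ((0.5569+0.055)/1.055)^2.4 ≈ 0.27050
  B=159: 159/255≈0.6235 > 0.04045 → ((0.6235+0.055)/1.055)^2.4 ≈ 0.34670
  L2 = 0.2126×0.23840 + 0.7152×0.27050 + 0.0722×0.34670 ≈ 0.26918
Lighter = 0.26918, Darker = 0.01780
Ratio = (L_lighter + 0.05) / (L_darker + 0.05)
Ratio = (0.26918 + 0.05) / (0.01780 + 0.05) = 0.31918 / 0.06780 ≈ 4.7075
Ratio ≈ 4.71:1


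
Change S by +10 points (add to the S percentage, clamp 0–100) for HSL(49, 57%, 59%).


Original S = 57%
Adjustment = +10 percentage points
New S = 57 + (10) = 67
Clamp to [0, 100] → 67
= HSL(49°, 67%, 59%)


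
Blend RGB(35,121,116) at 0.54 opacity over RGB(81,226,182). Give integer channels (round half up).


C = α×F + (1-α)×B, with 1-α = 0.46
R: 0.54×35 + 0.46×81 = 18.90 + 37.26 = 56.16 → 56
G: 0.54×121 + 0.46×226 = 65.34 + 103.96 = 169.30 → 169
B: 0.54×116 + 0.46×182 = 62.64 + 83.72 = 146.36 → 146
= RGB(56, 169, 146)


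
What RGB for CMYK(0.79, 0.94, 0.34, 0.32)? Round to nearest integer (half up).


R = 255 × (1-C) × (1-K) = 255 × 0.21 × 0.68 = 36.414 → 36
G = 255 × (1-M) × (1-K) = 255 × 0.06 × 0.68 = 10.404 → 10
B = 255 × (1-Y) × (1-K) = 255 × 0.66 × 0.68 = 114.444 → 114
= RGB(36, 10, 114)


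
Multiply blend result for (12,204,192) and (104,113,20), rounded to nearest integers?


Multiply: C = A×B/255, rounded to nearest integer
R: 12×104/255 = 1248/255 ≈ 4.894 → 5
G: 204×113/255 = 23052/255 ≈ 90.400 → 90
B: 192×20/255 = 3840/255 ≈ 15.059 → 15
= RGB(5, 90, 15)


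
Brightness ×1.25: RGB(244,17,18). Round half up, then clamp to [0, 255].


Multiply each channel by 1.25, round half up, clamp to [0, 255]
R: 244×1.25 = 305 → clamp → 255
G: 17×1.25 = 21.25 → round → 21
B: 18×1.25 = 22.5 → round → 23
= RGB(255, 21, 23)


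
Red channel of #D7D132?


Color: #D7D132
R = D7 = 215
G = D1 = 209
B = 32 = 50
Red = 215


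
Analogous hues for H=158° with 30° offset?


Base hue: 158°
Left analog: (158 - 30) mod 360 = 128°
Right analog: (158 + 30) mod 360 = 188°
Analogous hues = 128° and 188°


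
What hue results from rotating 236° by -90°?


New hue = (H + rotation) mod 360
New hue = (236 -90) mod 360
= 146 mod 360
= 146°


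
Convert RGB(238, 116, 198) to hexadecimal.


R = 238 → EE (hex)
G = 116 → 74 (hex)
B = 198 → C6 (hex)
Hex = #EE74C6


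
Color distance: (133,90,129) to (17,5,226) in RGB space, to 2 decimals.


d = √[(R₁-R₂)² + (G₁-G₂)² + (B₁-B₂)²]
d = √[(133-17)² + (90-5)² + (129-226)²]
d = √[13456 + 7225 + 9409]
d = √30090
d ≈ 173.46


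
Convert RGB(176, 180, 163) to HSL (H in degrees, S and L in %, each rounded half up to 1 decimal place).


Normalize: R'=176/255≈0.6902, G'=180/255≈0.7059, B'=163/255≈0.6392
Max=180/255, Min=163/255, Δ=Max-Min=17/255
L = (Max+Min)/2 = (180+163)/510 = 343/510 = 0.67254… → L = 67.3%
L > 0.5 → S = Δ/(2-Max-Min) = 17/(510-180-163) = 17/167 = 0.10179… → S = 10.2%
(the 1/255 factors cancel in S and H, so raw channel differences can be used)
Max is G' → H = 60 × ((B-R)/Δ + 2) = 60 × ((163-176)/17 + 2)
  -13/17 + 2 = -0.7647… + 2 = 1.2352…
  H = 60 × 1.2352… = 74.117…° → H = 74.1°
= HSL(74.1°, 10.2%, 67.3%)


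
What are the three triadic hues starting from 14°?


Triadic: equally spaced at 120° intervals
H1 = 14°
H2 = (14 + 120) mod 360 = 134°
H3 = (14 + 240) mod 360 = 254°
Triadic = 14°, 134°, 254°


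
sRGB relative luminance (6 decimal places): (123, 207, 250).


Linearize each channel (sRGB transfer function): c = v/255; c_lin = c/12.92 if c ≤ 0.04045, else ((c+0.055)/1.055)^2.4
  R: 123/255 ≈ 0.482353 > 0.04045 → ((0.482353+0.055)/1.055)^2.4 ≈ 0.198069
  G: 207/255 ≈ 0.811765 > 0.04045 → ((0.811765+0.055)/1.055)^2.4 ≈ 0.623960
  B: 250/255 ≈ 0.980392 > 0.04045 → ((0.980392+0.055)/1.055)^2.4 ≈ 0.955973
R_lin = 0.198069, G_lin = 0.623960, B_lin = 0.955973
L = 0.2126×R + 0.7152×G + 0.0722×B
L = 0.2126×0.198069 + 0.7152×0.623960 + 0.0722×0.955973
L ≈ 0.557387


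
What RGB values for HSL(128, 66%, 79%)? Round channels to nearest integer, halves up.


H=128°, S=0.66, L=0.79
C = (1-|2L-1|)×S = (1-|0.58|)×0.66 = 0.2772
H' = H/60 = 128/60 ≈ 2.1333; X = C×(1-|H' mod 2 - 1|) = 0.03696
m = L - C/2 = 0.79 - 0.1386 = 0.6514
Sector ⌊H'⌋ = 2 → (R',G',B') = (0.0, 0.2772, 0.03696)
RGB = ((R'+m)×255, (G'+m)×255, (B'+m)×255) = (166.107, 236.793, 175.5318)
Round half up → RGB(166, 237, 176)


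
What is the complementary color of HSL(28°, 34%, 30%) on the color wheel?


Complement = opposite side of color wheel = hue + 180°
H' = (28 + 180) mod 360 = 208°
S and L unchanged.
= HSL(208°, 34%, 30%)


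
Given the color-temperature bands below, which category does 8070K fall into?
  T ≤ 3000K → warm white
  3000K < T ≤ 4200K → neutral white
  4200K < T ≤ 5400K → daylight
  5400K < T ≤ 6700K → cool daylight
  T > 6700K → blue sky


Temperature: 8070K
8070K > 6700K → blue sky
Classification: blue sky


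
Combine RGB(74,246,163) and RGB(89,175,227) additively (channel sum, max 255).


Additive: each channel = min(255, C₁+C₂)
R: 74+89 = 163 → 163
G: 246+175 = 421 → 255
B: 163+227 = 390 → 255
= RGB(163, 255, 255)


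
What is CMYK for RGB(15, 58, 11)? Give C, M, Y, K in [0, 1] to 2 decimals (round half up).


R'=15/255≈0.0588, G'=58/255≈0.2275, B'=11/255≈0.0431
K = 1 - max(R',G',B') = 1 - 58/255 = 197/255 = 0.77254… → 0.77
(1-R'-K)/(1-K) simplifies to (max-R)/max with max = 58:
C = (58-15)/58 = 43/58 = 0.74137… → 0.74
M = (58-58)/58 = 0/58 = 0 → 0.00
Y = (58-11)/58 = 47/58 = 0.81034… → 0.81
= CMYK(0.74, 0.00, 0.81, 0.77)


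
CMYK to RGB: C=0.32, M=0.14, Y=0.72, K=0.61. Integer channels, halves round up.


R = 255 × (1-C) × (1-K) = 255 × 0.68 × 0.39 = 67.626 → 68
G = 255 × (1-M) × (1-K) = 255 × 0.86 × 0.39 = 85.527 → 86
B = 255 × (1-Y) × (1-K) = 255 × 0.28 × 0.39 = 27.846 → 28
= RGB(68, 86, 28)


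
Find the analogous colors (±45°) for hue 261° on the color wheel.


Base hue: 261°
Left analog: (261 - 45) mod 360 = 216°
Right analog: (261 + 45) mod 360 = 306°
Analogous hues = 216° and 306°


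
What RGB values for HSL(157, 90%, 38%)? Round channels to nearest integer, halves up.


H=157°, S=0.90, L=0.38
C = (1-|2L-1|)×S = (1-|-0.24|)×0.90 = 0.684
H' = H/60 = 157/60 ≈ 2.6167; X = C×(1-|H' mod 2 - 1|) = 0.4218
m = L - C/2 = 0.38 - 0.342 = 0.038
Sector ⌊H'⌋ = 2 → (R',G',B') = (0.0, 0.684, 0.4218)
RGB = ((R'+m)×255, (G'+m)×255, (B'+m)×255) = (9.69, 184.11, 117.249)
Round half up → RGB(10, 184, 117)


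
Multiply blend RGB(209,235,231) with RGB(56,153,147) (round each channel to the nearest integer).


Multiply: C = A×B/255, rounded to nearest integer
R: 209×56/255 = 11704/255 ≈ 45.898 → 46
G: 235×153/255 = 35955/255 ≈ 141.000 → 141
B: 231×147/255 = 33957/255 ≈ 133.165 → 133
= RGB(46, 141, 133)


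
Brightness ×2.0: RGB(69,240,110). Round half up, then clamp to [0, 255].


Multiply each channel by 2.0, round half up, clamp to [0, 255]
R: 69×2.0 = 138
G: 240×2.0 = 480 → clamp → 255
B: 110×2.0 = 220
= RGB(138, 255, 220)


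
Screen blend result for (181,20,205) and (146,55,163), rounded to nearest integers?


Screen: C = 255 - (255-A)×(255-B)/255, rounded to nearest integer
R: 255 - (255-181)×(255-146)/255 = 255 - 8066/255 ≈ 255 - 31.631 = 223.369 → 223
G: 255 - (255-20)×(255-55)/255 = 255 - 47000/255 ≈ 255 - 184.314 = 70.686 → 71
B: 255 - (255-205)×(255-163)/255 = 255 - 4600/255 ≈ 255 - 18.039 = 236.961 → 237
= RGB(223, 71, 237)


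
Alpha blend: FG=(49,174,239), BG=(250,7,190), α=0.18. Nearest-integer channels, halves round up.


C = α×F + (1-α)×B, with 1-α = 0.82
R: 0.18×49 + 0.82×250 = 8.82 + 205.00 = 213.82 → 214
G: 0.18×174 + 0.82×7 = 31.32 + 5.74 = 37.06 → 37
B: 0.18×239 + 0.82×190 = 43.02 + 155.80 = 198.82 → 199
= RGB(214, 37, 199)


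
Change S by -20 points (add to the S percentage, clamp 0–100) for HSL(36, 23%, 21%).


Original S = 23%
Adjustment = -20 percentage points
New S = 23 + (-20) = 3
Clamp to [0, 100] → 3
= HSL(36°, 3%, 21%)


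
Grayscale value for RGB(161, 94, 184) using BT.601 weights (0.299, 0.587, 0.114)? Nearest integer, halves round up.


Gray = 0.299×R + 0.587×G + 0.114×B
Gray = 0.299×161 + 0.587×94 + 0.114×184
Gray = 48.139 + 55.178 + 20.976
Gray = 124.293 → round half up → 124
Gray = 124


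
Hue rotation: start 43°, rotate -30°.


New hue = (H + rotation) mod 360
New hue = (43 -30) mod 360
= 13 mod 360
= 13°


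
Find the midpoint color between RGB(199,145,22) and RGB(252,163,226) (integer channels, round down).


Midpoint: each channel = ⌊(C₁+C₂)/2⌋
R: ⌊(199+252)/2⌋ = 225
G: ⌊(145+163)/2⌋ = 154
B: ⌊(22+226)/2⌋ = 124
= RGB(225, 154, 124)


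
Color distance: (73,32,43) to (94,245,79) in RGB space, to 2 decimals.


d = √[(R₁-R₂)² + (G₁-G₂)² + (B₁-B₂)²]
d = √[(73-94)² + (32-245)² + (43-79)²]
d = √[441 + 45369 + 1296]
d = √47106
d ≈ 217.04


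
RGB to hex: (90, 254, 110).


R = 90 → 5A (hex)
G = 254 → FE (hex)
B = 110 → 6E (hex)
Hex = #5AFE6E


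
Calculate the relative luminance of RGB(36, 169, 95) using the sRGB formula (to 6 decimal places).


Linearize each channel (sRGB transfer function): c = v/255; c_lin = c/12.92 if c ≤ 0.04045, else ((c+0.055)/1.055)^2.4
  R: 36/255 ≈ 0.141176 > 0.04045 → ((0.141176+0.055)/1.055)^2.4 ≈ 0.017642
  G: 169/255 ≈ 0.662745 > 0.04045 → ((0.662745+0.055)/1.055)^2.4 ≈ 0.396755
  B: 95/255 ≈ 0.372549 > 0.04045 → ((0.372549+0.055)/1.055)^2.4 ≈ 0.114435
R_lin = 0.017642, G_lin = 0.396755, B_lin = 0.114435
L = 0.2126×R + 0.7152×G + 0.0722×B
L = 0.2126×0.017642 + 0.7152×0.396755 + 0.0722×0.114435
L ≈ 0.295772


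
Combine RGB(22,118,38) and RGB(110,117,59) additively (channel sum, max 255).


Additive: each channel = min(255, C₁+C₂)
R: 22+110 = 132 → 132
G: 118+117 = 235 → 235
B: 38+59 = 97 → 97
= RGB(132, 235, 97)


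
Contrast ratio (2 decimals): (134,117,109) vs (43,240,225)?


Linearize each sRGB channel c=v/255: c/12.92 if c ≤ 0.04045 else ((c+0.055)/1.055)^2.4
L = 0.2126×R_lin + 0.7152×G_lin + 0.0722×B_lin
Color 1 (134,117,109):
  R=134: 134/255≈0.5255 > 0.04045 → ((0.5255+0.055)/1.055)^2.4 ≈ 0.23840
  G=117: 117/255≈0.4588 > 0.04045 → ((0.4588+0.055)/1.055)^2.4 ≈ 0.17789
  B=109: 109/255≈0.4275 > 0.04045 → ((0.4275+0.055)/1.055)^2.4 ≈ 0.15293
  L1 = 0.2126×0.23840 + 0.7152×0.17789 + 0.0722×0.15293 ≈ 0.18895
Color 2 (43,240,225):
  R=43: 43/255≈0.1686 > 0.04045 → ((0.1686+0.055)/1.055)^2.4 ≈ 0.02416
  G=240: 240/255≈0.9412 > 0.04045 → ((0.9412+0.055)/1.055)^2.4 ≈ 0.87137
  B=225: 225/255≈0.8824 > 0.04045 → ((0.8824+0.055)/1.055)^2.4 ≈ 0.75294
  L2 = 0.2126×0.02416 + 0.7152×0.87137 + 0.0722×0.75294 ≈ 0.68270
Lighter = 0.68270, Darker = 0.18895
Ratio = (L_lighter + 0.05) / (L_darker + 0.05)
Ratio = (0.68270 + 0.05) / (0.18895 + 0.05) = 0.73270 / 0.23895 ≈ 3.0663
Ratio ≈ 3.07:1


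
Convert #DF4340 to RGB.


DF → 223 (R)
43 → 67 (G)
40 → 64 (B)
= RGB(223, 67, 64)


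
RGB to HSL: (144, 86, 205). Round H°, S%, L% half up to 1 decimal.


Normalize: R'=144/255≈0.5647, G'=86/255≈0.3373, B'=205/255≈0.8039
Max=205/255, Min=86/255, Δ=Max-Min=119/255
L = (Max+Min)/2 = (205+86)/510 = 291/510 = 0.57058… → L = 57.1%
L > 0.5 → S = Δ/(2-Max-Min) = 119/(510-205-86) = 119/219 = 0.54337… → S = 54.3%
(the 1/255 factors cancel in S and H, so raw channel differences can be used)
Max is B' → H = 60 × ((R-G)/Δ + 4) = 60 × ((144-86)/119 + 4)
  58/119 + 4 = 0.4873… + 4 = 4.4873…
  H = 60 × 4.4873… = 269.243…° → H = 269.2°
= HSL(269.2°, 54.3%, 57.1%)


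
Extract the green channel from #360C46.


Color: #360C46
R = 36 = 54
G = 0C = 12
B = 46 = 70
Green = 12


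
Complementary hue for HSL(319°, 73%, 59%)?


Complement = opposite side of color wheel = hue + 180°
H' = (319 + 180) mod 360 = 139°
S and L unchanged.
= HSL(139°, 73%, 59%)


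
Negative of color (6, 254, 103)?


Invert: (255-R, 255-G, 255-B)
R: 255-6 = 249
G: 255-254 = 1
B: 255-103 = 152
= RGB(249, 1, 152)


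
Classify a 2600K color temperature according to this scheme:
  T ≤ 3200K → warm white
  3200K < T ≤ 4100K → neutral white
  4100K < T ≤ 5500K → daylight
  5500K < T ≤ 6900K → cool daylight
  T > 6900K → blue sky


Temperature: 2600K
2600K ≤ 3200K → warm white
Classification: warm white


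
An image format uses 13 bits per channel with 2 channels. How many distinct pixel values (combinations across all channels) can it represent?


Total bits = 13 bits/channel × 2 channels = 26 bits
Distinct pixel values = 2^26
= 67,108,864 pixel values


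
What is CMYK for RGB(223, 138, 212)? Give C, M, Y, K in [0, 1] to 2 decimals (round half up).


R'=223/255≈0.8745, G'=138/255≈0.5412, B'=212/255≈0.8314
K = 1 - max(R',G',B') = 1 - 223/255 = 32/255 = 0.12549… → 0.13
(1-R'-K)/(1-K) simplifies to (max-R)/max with max = 223:
C = (223-223)/223 = 0/223 = 0 → 0.00
M = (223-138)/223 = 85/223 = 0.38116… → 0.38
Y = (223-212)/223 = 11/223 = 0.04932… → 0.05
= CMYK(0.00, 0.38, 0.05, 0.13)


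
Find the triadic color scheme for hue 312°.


Triadic: equally spaced at 120° intervals
H1 = 312°
H2 = (312 + 120) mod 360 = 72°
H3 = (312 + 240) mod 360 = 192°
Triadic = 312°, 72°, 192°


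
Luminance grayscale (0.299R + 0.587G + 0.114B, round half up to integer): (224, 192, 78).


Gray = 0.299×R + 0.587×G + 0.114×B
Gray = 0.299×224 + 0.587×192 + 0.114×78
Gray = 66.976 + 112.704 + 8.892
Gray = 188.572 → round half up → 189
Gray = 189


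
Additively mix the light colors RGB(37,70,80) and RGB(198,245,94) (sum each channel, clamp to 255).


Additive: each channel = min(255, C₁+C₂)
R: 37+198 = 235 → 235
G: 70+245 = 315 → 255
B: 80+94 = 174 → 174
= RGB(235, 255, 174)


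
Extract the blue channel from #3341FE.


Color: #3341FE
R = 33 = 51
G = 41 = 65
B = FE = 254
Blue = 254


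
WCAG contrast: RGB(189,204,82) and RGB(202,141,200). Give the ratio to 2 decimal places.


Linearize each sRGB channel c=v/255: c/12.92 if c ≤ 0.04045 else ((c+0.055)/1.055)^2.4
L = 0.2126×R_lin + 0.7152×G_lin + 0.0722×B_lin
Color 1 (189,204,82):
  R=189: 189/255≈0.7412 > 0.04045 → ((0.7412+0.055)/1.055)^2.4 ≈ 0.50888
  G=204: 204/255≈0.8000 > 0.04045 → ((0.8000+0.055)/1.055)^2.4 ≈ 0.60383
  B=82: 82/255≈0.3216 > 0.04045 → ((0.3216+0.055)/1.055)^2.4 ≈ 0.08438
  L1 = 0.2126×0.50888 + 0.7152×0.60383 + 0.0722×0.08438 ≈ 0.54614
Color 2 (202,141,200):
  R=202: 202/255≈0.7922 > 0.04045 → ((0.7922+0.055)/1.055)^2.4 ≈ 0.59062
  G=141: 141/255≈0.5529 > 0.04045 → ((0.5529+0.055)/1.055)^2.4 ≈ 0.26636
  B=200: 200/255≈0.7843 > 0.04045 → ((0.7843+0.055)/1.055)^2.4 ≈ 0.57758
  L2 = 0.2126×0.59062 + 0.7152×0.26636 + 0.0722×0.57758 ≈ 0.35776
Lighter = 0.54614, Darker = 0.35776
Ratio = (L_lighter + 0.05) / (L_darker + 0.05)
Ratio = (0.54614 + 0.05) / (0.35776 + 0.05) = 0.59614 / 0.40776 ≈ 1.4620
Ratio ≈ 1.46:1


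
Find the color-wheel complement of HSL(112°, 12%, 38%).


Complement = opposite side of color wheel = hue + 180°
H' = (112 + 180) mod 360 = 292°
S and L unchanged.
= HSL(292°, 12%, 38%)


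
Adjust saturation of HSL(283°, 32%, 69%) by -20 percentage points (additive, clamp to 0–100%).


Original S = 32%
Adjustment = -20 percentage points
New S = 32 + (-20) = 12
Clamp to [0, 100] → 12
= HSL(283°, 12%, 69%)


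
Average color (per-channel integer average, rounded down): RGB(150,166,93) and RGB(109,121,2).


Midpoint: each channel = ⌊(C₁+C₂)/2⌋
R: ⌊(150+109)/2⌋ = 129
G: ⌊(166+121)/2⌋ = 143
B: ⌊(93+2)/2⌋ = 47
= RGB(129, 143, 47)


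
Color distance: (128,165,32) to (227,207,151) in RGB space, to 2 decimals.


d = √[(R₁-R₂)² + (G₁-G₂)² + (B₁-B₂)²]
d = √[(128-227)² + (165-207)² + (32-151)²]
d = √[9801 + 1764 + 14161]
d = √25726
d ≈ 160.39


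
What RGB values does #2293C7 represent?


22 → 34 (R)
93 → 147 (G)
C7 → 199 (B)
= RGB(34, 147, 199)


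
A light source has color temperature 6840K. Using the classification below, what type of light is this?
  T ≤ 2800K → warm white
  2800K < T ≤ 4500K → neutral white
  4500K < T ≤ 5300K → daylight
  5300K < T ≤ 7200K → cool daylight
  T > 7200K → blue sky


Temperature: 6840K
5300K < 6840K ≤ 7200K → cool daylight
Classification: cool daylight


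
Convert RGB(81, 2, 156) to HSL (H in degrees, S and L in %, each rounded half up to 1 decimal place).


Normalize: R'=81/255≈0.3176, G'=2/255≈0.0078, B'=156/255≈0.6118
Max=156/255, Min=2/255, Δ=Max-Min=154/255
L = (Max+Min)/2 = (156+2)/510 = 158/510 = 0.30980… → L = 31.0%
L ≤ 0.5 → S = Δ/(Max+Min) = 154/(156+2) = 154/158 = 0.97468… → S = 97.5%
(the 1/255 factors cancel in S and H, so raw channel differences can be used)
Max is B' → H = 60 × ((R-G)/Δ + 4) = 60 × ((81-2)/154 + 4)
  79/154 + 4 = 0.5129… + 4 = 4.5129…
  H = 60 × 4.5129… = 270.779…° → H = 270.8°
= HSL(270.8°, 97.5%, 31.0%)


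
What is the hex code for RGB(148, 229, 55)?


R = 148 → 94 (hex)
G = 229 → E5 (hex)
B = 55 → 37 (hex)
Hex = #94E537


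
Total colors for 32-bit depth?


Colors = 2^bits = 2^32
= 4,294,967,296 colors


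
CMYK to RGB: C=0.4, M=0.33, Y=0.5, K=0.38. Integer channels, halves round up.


R = 255 × (1-C) × (1-K) = 255 × 0.60 × 0.62 = 94.86 → 95
G = 255 × (1-M) × (1-K) = 255 × 0.67 × 0.62 = 105.927 → 106
B = 255 × (1-Y) × (1-K) = 255 × 0.50 × 0.62 = 79.05 → 79
= RGB(95, 106, 79)


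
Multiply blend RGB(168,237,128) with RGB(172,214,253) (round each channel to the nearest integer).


Multiply: C = A×B/255, rounded to nearest integer
R: 168×172/255 = 28896/255 ≈ 113.318 → 113
G: 237×214/255 = 50718/255 ≈ 198.894 → 199
B: 128×253/255 = 32384/255 ≈ 126.996 → 127
= RGB(113, 199, 127)


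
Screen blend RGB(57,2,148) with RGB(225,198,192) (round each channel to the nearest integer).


Screen: C = 255 - (255-A)×(255-B)/255, rounded to nearest integer
R: 255 - (255-57)×(255-225)/255 = 255 - 5940/255 ≈ 255 - 23.294 = 231.706 → 232
G: 255 - (255-2)×(255-198)/255 = 255 - 14421/255 ≈ 255 - 56.553 = 198.447 → 198
B: 255 - (255-148)×(255-192)/255 = 255 - 6741/255 ≈ 255 - 26.435 = 228.565 → 229
= RGB(232, 198, 229)


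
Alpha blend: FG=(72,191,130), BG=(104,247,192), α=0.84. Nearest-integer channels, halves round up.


C = α×F + (1-α)×B, with 1-α = 0.16
R: 0.84×72 + 0.16×104 = 60.48 + 16.64 = 77.12 → 77
G: 0.84×191 + 0.16×247 = 160.44 + 39.52 = 199.96 → 200
B: 0.84×130 + 0.16×192 = 109.20 + 30.72 = 139.92 → 140
= RGB(77, 200, 140)


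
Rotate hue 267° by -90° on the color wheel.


New hue = (H + rotation) mod 360
New hue = (267 -90) mod 360
= 177 mod 360
= 177°


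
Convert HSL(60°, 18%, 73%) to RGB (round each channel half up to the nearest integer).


H=60°, S=0.18, L=0.73
C = (1-|2L-1|)×S = (1-|0.46|)×0.18 = 0.0972
H' = H/60 = 60/60 ≈ 1.0000; X = C×(1-|H' mod 2 - 1|) = 0.0972
m = L - C/2 = 0.73 - 0.0486 = 0.6814
Sector ⌊H'⌋ = 1 → (R',G',B') = (0.0972, 0.0972, 0.0)
RGB = ((R'+m)×255, (G'+m)×255, (B'+m)×255) = (198.543, 198.543, 173.757)
Round half up → RGB(199, 199, 174)


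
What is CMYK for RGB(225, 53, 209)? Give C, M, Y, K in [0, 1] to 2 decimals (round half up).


R'=225/255≈0.8824, G'=53/255≈0.2078, B'=209/255≈0.8196
K = 1 - max(R',G',B') = 1 - 225/255 = 30/255 = 0.11764… → 0.12
(1-R'-K)/(1-K) simplifies to (max-R)/max with max = 225:
C = (225-225)/225 = 0/225 = 0 → 0.00
M = (225-53)/225 = 172/225 = 0.76444… → 0.76
Y = (225-209)/225 = 16/225 = 0.07111… → 0.07
= CMYK(0.00, 0.76, 0.07, 0.12)


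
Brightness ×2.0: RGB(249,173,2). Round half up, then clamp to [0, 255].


Multiply each channel by 2.0, round half up, clamp to [0, 255]
R: 249×2.0 = 498 → clamp → 255
G: 173×2.0 = 346 → clamp → 255
B: 2×2.0 = 4
= RGB(255, 255, 4)


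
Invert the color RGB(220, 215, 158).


Invert: (255-R, 255-G, 255-B)
R: 255-220 = 35
G: 255-215 = 40
B: 255-158 = 97
= RGB(35, 40, 97)


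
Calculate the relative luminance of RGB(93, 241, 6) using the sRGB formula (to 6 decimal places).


Linearize each channel (sRGB transfer function): c = v/255; c_lin = c/12.92 if c ≤ 0.04045, else ((c+0.055)/1.055)^2.4
  R: 93/255 ≈ 0.364706 > 0.04045 → ((0.364706+0.055)/1.055)^2.4 ≈ 0.109462
  G: 241/255 ≈ 0.945098 > 0.04045 → ((0.945098+0.055)/1.055)^2.4 ≈ 0.879622
  B: 6/255 ≈ 0.023529 ≤ 0.04045 → 0.023529/12.92 ≈ 0.001821
R_lin = 0.109462, G_lin = 0.879622, B_lin = 0.001821
L = 0.2126×R + 0.7152×G + 0.0722×B
L = 0.2126×0.109462 + 0.7152×0.879622 + 0.0722×0.001821
L ≈ 0.652509


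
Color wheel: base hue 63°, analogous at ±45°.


Base hue: 63°
Left analog: (63 - 45) mod 360 = 18°
Right analog: (63 + 45) mod 360 = 108°
Analogous hues = 18° and 108°


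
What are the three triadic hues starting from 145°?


Triadic: equally spaced at 120° intervals
H1 = 145°
H2 = (145 + 120) mod 360 = 265°
H3 = (145 + 240) mod 360 = 25°
Triadic = 145°, 265°, 25°


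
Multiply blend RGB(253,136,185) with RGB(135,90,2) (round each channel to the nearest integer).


Multiply: C = A×B/255, rounded to nearest integer
R: 253×135/255 = 34155/255 ≈ 133.941 → 134
G: 136×90/255 = 12240/255 ≈ 48.000 → 48
B: 185×2/255 = 370/255 ≈ 1.451 → 1
= RGB(134, 48, 1)


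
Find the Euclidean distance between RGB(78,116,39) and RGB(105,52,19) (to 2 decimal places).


d = √[(R₁-R₂)² + (G₁-G₂)² + (B₁-B₂)²]
d = √[(78-105)² + (116-52)² + (39-19)²]
d = √[729 + 4096 + 400]
d = √5225
d ≈ 72.28


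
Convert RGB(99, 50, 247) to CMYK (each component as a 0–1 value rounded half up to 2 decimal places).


R'=99/255≈0.3882, G'=50/255≈0.1961, B'=247/255≈0.9686
K = 1 - max(R',G',B') = 1 - 247/255 = 8/255 = 0.03137… → 0.03
(1-R'-K)/(1-K) simplifies to (max-R)/max with max = 247:
C = (247-99)/247 = 148/247 = 0.59919… → 0.60
M = (247-50)/247 = 197/247 = 0.79757… → 0.80
Y = (247-247)/247 = 0/247 = 0 → 0.00
= CMYK(0.60, 0.80, 0.00, 0.03)


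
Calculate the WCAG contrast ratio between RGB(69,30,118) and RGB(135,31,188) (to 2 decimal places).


Linearize each sRGB channel c=v/255: c/12.92 if c ≤ 0.04045 else ((c+0.055)/1.055)^2.4
L = 0.2126×R_lin + 0.7152×G_lin + 0.0722×B_lin
Color 1 (69,30,118):
  R=69: 69/255≈0.2706 > 0.04045 → ((0.2706+0.055)/1.055)^2.4 ≈ 0.05951
  G=30: 30/255≈0.1176 > 0.04045 → ((0.1176+0.055)/1.055)^2.4 ≈ 0.01298
  B=118: 118/255≈0.4627 > 0.04045 → ((0.4627+0.055)/1.055)^2.4 ≈ 0.18116
  L1 = 0.2126×0.05951 + 0.7152×0.01298 + 0.0722×0.18116 ≈ 0.03502
Color 2 (135,31,188):
  R=135: 135/255≈0.5294 > 0.04045 → ((0.5294+0.055)/1.055)^2.4 ≈ 0.24228
  G=31: 31/255≈0.1216 > 0.04045 → ((0.1216+0.055)/1.055)^2.4 ≈ 0.01370
  B=188: 188/255≈0.7373 > 0.04045 → ((0.7373+0.055)/1.055)^2.4 ≈ 0.50289
  L2 = 0.2126×0.24228 + 0.7152×0.01370 + 0.0722×0.50289 ≈ 0.09762
Lighter = 0.09762, Darker = 0.03502
Ratio = (L_lighter + 0.05) / (L_darker + 0.05)
Ratio = (0.09762 + 0.05) / (0.03502 + 0.05) = 0.14762 / 0.08502 ≈ 1.7363
Ratio ≈ 1.74:1


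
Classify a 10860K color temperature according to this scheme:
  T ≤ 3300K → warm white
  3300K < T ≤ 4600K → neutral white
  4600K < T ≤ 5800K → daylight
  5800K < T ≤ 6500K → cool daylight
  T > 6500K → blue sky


Temperature: 10860K
10860K > 6500K → blue sky
Classification: blue sky


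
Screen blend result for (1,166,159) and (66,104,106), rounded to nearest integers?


Screen: C = 255 - (255-A)×(255-B)/255, rounded to nearest integer
R: 255 - (255-1)×(255-66)/255 = 255 - 48006/255 ≈ 255 - 188.259 = 66.741 → 67
G: 255 - (255-166)×(255-104)/255 = 255 - 13439/255 ≈ 255 - 52.702 = 202.298 → 202
B: 255 - (255-159)×(255-106)/255 = 255 - 14304/255 ≈ 255 - 56.094 = 198.906 → 199
= RGB(67, 202, 199)


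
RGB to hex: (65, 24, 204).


R = 65 → 41 (hex)
G = 24 → 18 (hex)
B = 204 → CC (hex)
Hex = #4118CC


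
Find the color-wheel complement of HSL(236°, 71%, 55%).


Complement = opposite side of color wheel = hue + 180°
H' = (236 + 180) mod 360 = 56°
S and L unchanged.
= HSL(56°, 71%, 55%)


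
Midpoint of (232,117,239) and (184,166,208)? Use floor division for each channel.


Midpoint: each channel = ⌊(C₁+C₂)/2⌋
R: ⌊(232+184)/2⌋ = 208
G: ⌊(117+166)/2⌋ = 141
B: ⌊(239+208)/2⌋ = 223
= RGB(208, 141, 223)


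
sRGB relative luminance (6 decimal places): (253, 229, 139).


Linearize each channel (sRGB transfer function): c = v/255; c_lin = c/12.92 if c ≤ 0.04045, else ((c+0.055)/1.055)^2.4
  R: 253/255 ≈ 0.992157 > 0.04045 → ((0.992157+0.055)/1.055)^2.4 ≈ 0.982251
  G: 229/255 ≈ 0.898039 > 0.04045 → ((0.898039+0.055)/1.055)^2.4 ≈ 0.783538
  B: 139/255 ≈ 0.545098 > 0.04045 → ((0.545098+0.055)/1.055)^2.4 ≈ 0.258183
R_lin = 0.982251, G_lin = 0.783538, B_lin = 0.258183
L = 0.2126×R + 0.7152×G + 0.0722×B
L = 0.2126×0.982251 + 0.7152×0.783538 + 0.0722×0.258183
L ≈ 0.787853


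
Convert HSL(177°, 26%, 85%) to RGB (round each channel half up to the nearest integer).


H=177°, S=0.26, L=0.85
C = (1-|2L-1|)×S = (1-|0.70|)×0.26 = 0.078
H' = H/60 = 177/60 ≈ 2.9500; X = C×(1-|H' mod 2 - 1|) = 0.0741
m = L - C/2 = 0.85 - 0.039 = 0.811
Sector ⌊H'⌋ = 2 → (R',G',B') = (0.0, 0.078, 0.0741)
RGB = ((R'+m)×255, (G'+m)×255, (B'+m)×255) = (206.805, 226.695, 225.7005)
Round half up → RGB(207, 227, 226)


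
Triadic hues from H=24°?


Triadic: equally spaced at 120° intervals
H1 = 24°
H2 = (24 + 120) mod 360 = 144°
H3 = (24 + 240) mod 360 = 264°
Triadic = 24°, 144°, 264°


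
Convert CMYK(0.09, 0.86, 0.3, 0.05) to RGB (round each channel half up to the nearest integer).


R = 255 × (1-C) × (1-K) = 255 × 0.91 × 0.95 = 220.4475 → 220
G = 255 × (1-M) × (1-K) = 255 × 0.14 × 0.95 = 33.915 → 34
B = 255 × (1-Y) × (1-K) = 255 × 0.70 × 0.95 = 169.575 → 170
= RGB(220, 34, 170)


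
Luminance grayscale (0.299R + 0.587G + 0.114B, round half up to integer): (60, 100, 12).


Gray = 0.299×R + 0.587×G + 0.114×B
Gray = 0.299×60 + 0.587×100 + 0.114×12
Gray = 17.940 + 58.700 + 1.368
Gray = 78.008 → round half up → 78
Gray = 78


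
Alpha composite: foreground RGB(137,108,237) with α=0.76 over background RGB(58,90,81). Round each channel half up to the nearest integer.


C = α×F + (1-α)×B, with 1-α = 0.24
R: 0.76×137 + 0.24×58 = 104.12 + 13.92 = 118.04 → 118
G: 0.76×108 + 0.24×90 = 82.08 + 21.60 = 103.68 → 104
B: 0.76×237 + 0.24×81 = 180.12 + 19.44 = 199.56 → 200
= RGB(118, 104, 200)


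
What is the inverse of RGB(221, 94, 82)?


Invert: (255-R, 255-G, 255-B)
R: 255-221 = 34
G: 255-94 = 161
B: 255-82 = 173
= RGB(34, 161, 173)


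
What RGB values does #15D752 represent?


15 → 21 (R)
D7 → 215 (G)
52 → 82 (B)
= RGB(21, 215, 82)


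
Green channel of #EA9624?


Color: #EA9624
R = EA = 234
G = 96 = 150
B = 24 = 36
Green = 150


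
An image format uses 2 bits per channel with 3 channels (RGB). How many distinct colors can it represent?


Total bits = 2 bits/channel × 3 channels = 6 bits
Distinct colors = 2^6
= 64 colors


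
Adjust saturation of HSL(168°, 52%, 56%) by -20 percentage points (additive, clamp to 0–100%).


Original S = 52%
Adjustment = -20 percentage points
New S = 52 + (-20) = 32
Clamp to [0, 100] → 32
= HSL(168°, 32%, 56%)


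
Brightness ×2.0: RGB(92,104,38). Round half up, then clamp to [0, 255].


Multiply each channel by 2.0, round half up, clamp to [0, 255]
R: 92×2.0 = 184
G: 104×2.0 = 208
B: 38×2.0 = 76
= RGB(184, 208, 76)


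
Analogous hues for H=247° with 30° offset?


Base hue: 247°
Left analog: (247 - 30) mod 360 = 217°
Right analog: (247 + 30) mod 360 = 277°
Analogous hues = 217° and 277°


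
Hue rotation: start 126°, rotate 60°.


New hue = (H + rotation) mod 360
New hue = (126 + 60) mod 360
= 186 mod 360
= 186°


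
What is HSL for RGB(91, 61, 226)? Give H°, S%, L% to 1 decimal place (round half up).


Normalize: R'=91/255≈0.3569, G'=61/255≈0.2392, B'=226/255≈0.8863
Max=226/255, Min=61/255, Δ=Max-Min=165/255
L = (Max+Min)/2 = (226+61)/510 = 287/510 = 0.56274… → L = 56.3%
L > 0.5 → S = Δ/(2-Max-Min) = 165/(510-226-61) = 165/223 = 0.73991… → S = 74.0%
(the 1/255 factors cancel in S and H, so raw channel differences can be used)
Max is B' → H = 60 × ((R-G)/Δ + 4) = 60 × ((91-61)/165 + 4)
  30/165 + 4 = 0.1818… + 4 = 4.1818…
  H = 60 × 4.1818… = 250.909…° → H = 250.9°
= HSL(250.9°, 74.0%, 56.3%)
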